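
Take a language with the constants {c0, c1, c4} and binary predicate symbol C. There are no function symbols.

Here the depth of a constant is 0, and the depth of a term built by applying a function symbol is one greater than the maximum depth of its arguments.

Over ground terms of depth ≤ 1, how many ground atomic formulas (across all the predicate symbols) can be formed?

9

First count ground terms of depth ≤ 1.
With no function symbols every ground term is a constant, so there are exactly 3 ground terms at every depth bound.
N_0 = 3
N_1 = 3
Explicitly: c0, c1, c4.
So |H| = 3.
Ground atoms are formed by filling each argument slot of a predicate with a term from H, so an r-ary predicate gives |H|^r atoms:
  C: 3^2 = 9
Total ground atoms: 9.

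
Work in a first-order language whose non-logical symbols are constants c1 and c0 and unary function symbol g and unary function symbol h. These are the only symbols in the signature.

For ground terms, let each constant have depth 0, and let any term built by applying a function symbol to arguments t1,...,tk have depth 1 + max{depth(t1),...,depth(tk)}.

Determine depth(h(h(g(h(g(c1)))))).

depth(g(c1)) = 1 + depth(c1) = 1 + 0 = 1
depth(h(g(c1))) = 1 + depth(g(c1)) = 1 + 1 = 2
depth(g(h(g(c1)))) = 1 + depth(h(g(c1))) = 1 + 2 = 3
depth(h(g(h(g(c1))))) = 1 + depth(g(h(g(c1)))) = 1 + 3 = 4
depth(h(h(g(h(g(c1)))))) = 1 + depth(h(g(h(g(c1))))) = 1 + 4 = 5

5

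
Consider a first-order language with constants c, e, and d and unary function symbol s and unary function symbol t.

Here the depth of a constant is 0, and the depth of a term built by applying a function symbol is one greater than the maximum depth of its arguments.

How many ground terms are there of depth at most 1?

9

Let N_k = |{terms of depth ≤ k}|. Then N_0 = 3 and N_k = 3 + N_{k-1} + N_{k-1} for k ≥ 1 (one summand per function symbol, arity giving the exponent).
N_0 = 3
N_1 = 3 + 3 + 3 = 9
Explicitly: c, e, d, s(c), s(e), s(d), t(c), t(e), t(d).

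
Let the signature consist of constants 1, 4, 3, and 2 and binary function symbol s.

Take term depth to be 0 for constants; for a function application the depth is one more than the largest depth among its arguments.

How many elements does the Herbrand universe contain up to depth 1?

20

Let N_k = |{terms of depth ≤ k}|. Then N_0 = 4 and N_k = 4 + N_{k-1}^2 for k ≥ 1 (one summand per function symbol, arity giving the exponent).
N_0 = 4
N_1 = 4 + 4^2 = 20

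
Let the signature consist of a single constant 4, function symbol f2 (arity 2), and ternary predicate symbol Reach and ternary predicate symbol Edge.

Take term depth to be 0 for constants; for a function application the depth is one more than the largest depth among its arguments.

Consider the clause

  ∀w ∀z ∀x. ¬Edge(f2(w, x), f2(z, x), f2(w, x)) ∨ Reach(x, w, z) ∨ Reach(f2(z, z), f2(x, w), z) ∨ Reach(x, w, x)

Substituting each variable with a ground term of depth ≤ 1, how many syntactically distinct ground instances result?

8

Ground terms of depth ≤ 1:
  Write N_k for the number of ground terms of depth ≤ k. A term of depth ≤ k is either a constant or a function symbol applied to arguments of depth ≤ k−1, so N_k = 1 + N_{k-1}^2.
  N_0 = 1
  N_1 = 1 + 1^2 = 2
So there are 2 ground terms available for substitution.
The clause has 3 distinct variables (w, z, x), each appearing in the body. In the free term algebra distinct substitutions yield syntactically distinct ground instances.
Number of ground instances = 2^3 = 8.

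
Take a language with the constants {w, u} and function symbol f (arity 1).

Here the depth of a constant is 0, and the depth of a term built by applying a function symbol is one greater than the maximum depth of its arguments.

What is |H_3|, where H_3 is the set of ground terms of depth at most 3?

8

Let N_k = |{terms of depth ≤ k}|. Then N_0 = 2 and N_k = 2 + N_{k-1} for k ≥ 1 (one summand per function symbol, arity giving the exponent).
N_0 = 2
N_1 = 2 + 2 = 4
N_2 = 2 + 4 = 6
N_3 = 2 + 6 = 8
Explicitly: w, u, f(w), f(u), f(f(w)), f(f(u)), f(f(f(w))), f(f(f(u))).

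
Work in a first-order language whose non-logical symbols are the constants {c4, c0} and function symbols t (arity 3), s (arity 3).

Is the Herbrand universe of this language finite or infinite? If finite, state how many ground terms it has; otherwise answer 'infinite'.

The signature has at least one function symbol (t, arity 3) and at least one constant (c4).
Iterating t gives infinitely many distinct ground terms: c4, t(c4, c4, c4), t(t(c4, c4, c4), t(c4, c4, c4), t(c4, c4, c4)), ...
So the Herbrand universe is infinite.

infinite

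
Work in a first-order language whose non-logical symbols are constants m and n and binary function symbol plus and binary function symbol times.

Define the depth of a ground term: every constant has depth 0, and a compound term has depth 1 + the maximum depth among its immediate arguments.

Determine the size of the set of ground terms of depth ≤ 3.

Let N_k count ground terms of depth at most k. Each non-constant term of depth ≤ k is some function symbol applied to depth-≤(k−1) arguments, giving N_k = 2 + N_{k-1}^2 + N_{k-1}^2.
N_0 = 2
N_1 = 2 + 2^2 + 2^2 = 10
N_2 = 2 + 10^2 + 10^2 = 202
N_3 = 2 + 202^2 + 202^2 = 81610

81610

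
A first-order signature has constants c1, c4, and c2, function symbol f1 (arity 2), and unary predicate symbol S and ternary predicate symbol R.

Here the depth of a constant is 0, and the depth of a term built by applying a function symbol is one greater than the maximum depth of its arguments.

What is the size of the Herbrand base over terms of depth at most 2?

3176670

First count ground terms of depth ≤ 2.
Write N_k for the number of ground terms of depth ≤ k. A term of depth ≤ k is either a constant or a function symbol applied to arguments of depth ≤ k−1, so N_k = 3 + N_{k-1}^2.
N_0 = 3
N_1 = 3 + 3^2 = 12
N_2 = 3 + 12^2 = 147
So |H| = 147.
For each predicate symbol, the number of ground atoms is |H| raised to its arity; summing:
  S: 147;  R: 147^3 = 3176523
Total ground atoms: 147 + 3176523 = 3176670.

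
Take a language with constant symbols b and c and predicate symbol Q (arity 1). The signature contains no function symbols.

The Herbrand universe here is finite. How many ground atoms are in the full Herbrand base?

With no function symbols, the Herbrand universe is just the 2 constants.
Ground atoms per predicate: Q: 2.
Herbrand base size = 2 = 2.

2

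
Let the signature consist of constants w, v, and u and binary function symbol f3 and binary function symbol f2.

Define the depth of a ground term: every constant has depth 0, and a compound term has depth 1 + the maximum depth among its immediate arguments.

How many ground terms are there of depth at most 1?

21

Let N_k count ground terms of depth at most k. Each non-constant term of depth ≤ k is some function symbol applied to depth-≤(k−1) arguments, giving N_k = 3 + N_{k-1}^2 + N_{k-1}^2.
N_0 = 3
N_1 = 3 + 3^2 + 3^2 = 21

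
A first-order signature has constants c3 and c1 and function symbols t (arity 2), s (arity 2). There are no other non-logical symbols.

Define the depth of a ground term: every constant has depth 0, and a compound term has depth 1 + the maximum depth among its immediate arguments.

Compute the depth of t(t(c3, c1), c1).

2

depth(t(c3, c1)) = 1 + max(0, 0) = 1
depth(t(t(c3, c1), c1)) = 1 + max(1, 0) = 2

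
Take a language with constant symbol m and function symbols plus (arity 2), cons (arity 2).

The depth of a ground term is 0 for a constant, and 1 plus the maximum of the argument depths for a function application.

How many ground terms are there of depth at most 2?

19

Count level by level. With function symbols plus/2, cons/2, the terms of depth ≤ k are the 1 constant together with each function applied to depth-≤(k−1) tuples, so N_k = 1 + N_{k-1}^2 + N_{k-1}^2.
N_0 = 1
N_1 = 1 + 1^2 + 1^2 = 3
N_2 = 1 + 3^2 + 3^2 = 19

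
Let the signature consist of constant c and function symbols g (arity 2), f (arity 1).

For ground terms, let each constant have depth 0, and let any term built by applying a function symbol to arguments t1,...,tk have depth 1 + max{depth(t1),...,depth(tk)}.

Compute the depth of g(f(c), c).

2

depth(f(c)) = 1 + depth(c) = 1 + 0 = 1
depth(g(f(c), c)) = 1 + max(1, 0) = 2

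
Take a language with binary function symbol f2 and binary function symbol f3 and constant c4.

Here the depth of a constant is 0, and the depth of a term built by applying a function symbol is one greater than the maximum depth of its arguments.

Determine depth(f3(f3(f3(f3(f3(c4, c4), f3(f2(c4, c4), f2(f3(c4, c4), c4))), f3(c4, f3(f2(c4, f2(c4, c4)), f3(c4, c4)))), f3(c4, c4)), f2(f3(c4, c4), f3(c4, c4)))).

depth(f3(c4, c4)) = 1 + max(0, 0) = 1
depth(f2(c4, c4)) = 1 + max(0, 0) = 1
depth(f2(f3(c4, c4), c4)) = 1 + max(1, 0) = 2
depth(f3(f2(c4, c4), f2(f3(c4, c4), c4))) = 1 + max(1, 2) = 3
depth(f3(f3(c4, c4), f3(f2(c4, c4), f2(f3(c4, c4), c4)))) = 1 + max(1, 3) = 4
depth(f2(c4, f2(c4, c4))) = 1 + max(0, 1) = 2
depth(f3(f2(c4, f2(c4, c4)), f3(c4, c4))) = 1 + max(2, 1) = 3
depth(f3(c4, f3(f2(c4, f2(c4, c4)), f3(c4, c4)))) = 1 + max(0, 3) = 4
depth(f3(f3(f3(c4, c4), f3(f2(c4, c4), f2(f3(c4, c4), c4))), f3(c4, f3(f2(c4, f2(c4, c4)), f3(c4, c4))))) = 1 + max(4, 4) = 5
depth(f3(f3(f3(f3(c4, c4), f3(f2(c4, c4), f2(f3(c4, c4), c4))), f3(c4, f3(f2(c4, f2(c4, c4)), f3(c4, c4)))), f3(c4, c4))) = 1 + max(5, 1) = 6
depth(f2(f3(c4, c4), f3(c4, c4))) = 1 + max(1, 1) = 2
depth(f3(f3(f3(f3(f3(c4, c4), f3(f2(c4, c4), f2(f3(c4, c4), c4))), f3(c4, f3(f2(c4, f2(c4, c4)), f3(c4, c4)))), f3(c4, c4)), f2(f3(c4, c4), f3(c4, c4)))) = 1 + max(6, 2) = 7

7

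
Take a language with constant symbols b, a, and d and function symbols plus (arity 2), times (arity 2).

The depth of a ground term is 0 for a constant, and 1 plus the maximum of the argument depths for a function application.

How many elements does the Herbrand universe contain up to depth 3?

1566453

Count level by level. With function symbols plus/2, times/2, the terms of depth ≤ k are the 3 constants together with each function applied to depth-≤(k−1) tuples, so N_k = 3 + N_{k-1}^2 + N_{k-1}^2.
N_0 = 3
N_1 = 3 + 3^2 + 3^2 = 21
N_2 = 3 + 21^2 + 21^2 = 885
N_3 = 3 + 885^2 + 885^2 = 1566453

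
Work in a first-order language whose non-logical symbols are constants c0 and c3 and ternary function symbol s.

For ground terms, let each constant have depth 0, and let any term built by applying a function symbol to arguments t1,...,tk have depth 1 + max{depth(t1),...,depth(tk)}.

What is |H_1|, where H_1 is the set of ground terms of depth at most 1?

Write N_k for the number of ground terms of depth ≤ k. A term of depth ≤ k is either a constant or a function symbol applied to arguments of depth ≤ k−1, so N_k = 2 + N_{k-1}^3.
N_0 = 2
N_1 = 2 + 2^3 = 10
Explicitly: c0, c3, s(c0, c0, c0), s(c0, c0, c3), s(c0, c3, c0), s(c0, c3, c3), s(c3, c0, c0), s(c3, c0, c3), s(c3, c3, c0), s(c3, c3, c3).

10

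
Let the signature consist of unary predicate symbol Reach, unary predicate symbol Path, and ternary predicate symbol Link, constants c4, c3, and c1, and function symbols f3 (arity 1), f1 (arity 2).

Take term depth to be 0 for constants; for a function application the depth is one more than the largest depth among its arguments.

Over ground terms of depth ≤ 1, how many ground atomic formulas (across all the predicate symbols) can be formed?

First count ground terms of depth ≤ 1.
Count level by level. With function symbols f3/1, f1/2, the terms of depth ≤ k are the 3 constants together with each function applied to depth-≤(k−1) tuples, so N_k = 3 + N_{k-1} + N_{k-1}^2.
N_0 = 3
N_1 = 3 + 3 + 3^2 = 15
So |H| = 15.
Each predicate of arity r yields |H|^r ground atoms (one per choice of an r-tuple from H):
  Reach: 15;  Path: 15;  Link: 15^3 = 3375
Total ground atoms: 15 + 15 + 3375 = 3405.

3405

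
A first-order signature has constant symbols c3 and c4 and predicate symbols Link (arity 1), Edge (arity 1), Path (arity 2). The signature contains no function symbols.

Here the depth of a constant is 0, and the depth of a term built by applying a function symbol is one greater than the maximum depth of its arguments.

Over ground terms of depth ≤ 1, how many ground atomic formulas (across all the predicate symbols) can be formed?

8

First count ground terms of depth ≤ 1.
With no function symbols every ground term is a constant, so there are exactly 2 ground terms at every depth bound.
N_0 = 2
N_1 = 2
Explicitly: c3, c4.
So |H| = 2.
Each predicate of arity r yields |H|^r ground atoms (one per choice of an r-tuple from H):
  Link: 2;  Edge: 2;  Path: 2^2 = 4
Total ground atoms: 2 + 2 + 4 = 8.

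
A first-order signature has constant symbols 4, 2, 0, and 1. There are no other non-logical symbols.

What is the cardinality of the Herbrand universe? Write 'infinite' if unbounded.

There are no function symbols, so every ground term is one of the 4 constants.
The Herbrand universe is {4, 2, 0, 1}, which is finite with 4 elements.

4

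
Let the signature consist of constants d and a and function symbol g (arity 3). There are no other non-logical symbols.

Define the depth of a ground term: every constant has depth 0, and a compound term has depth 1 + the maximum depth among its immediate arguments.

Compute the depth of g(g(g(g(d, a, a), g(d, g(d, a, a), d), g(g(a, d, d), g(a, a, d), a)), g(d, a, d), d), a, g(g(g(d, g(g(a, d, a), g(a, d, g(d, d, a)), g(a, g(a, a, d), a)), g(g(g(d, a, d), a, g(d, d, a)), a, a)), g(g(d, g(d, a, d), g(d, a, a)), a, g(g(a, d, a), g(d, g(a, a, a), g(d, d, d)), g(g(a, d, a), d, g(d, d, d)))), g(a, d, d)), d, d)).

7

depth(g(d, a, a)) = 1 + max(0, 0, 0) = 1
depth(g(d, g(d, a, a), d)) = 1 + max(0, 1, 0) = 2
depth(g(a, d, d)) = 1 + max(0, 0, 0) = 1
depth(g(a, a, d)) = 1 + max(0, 0, 0) = 1
depth(g(g(a, d, d), g(a, a, d), a)) = 1 + max(1, 1, 0) = 2
depth(g(g(d, a, a), g(d, g(d, a, a), d), g(g(a, d, d), g(a, a, d), a))) = 1 + max(1, 2, 2) = 3
depth(g(d, a, d)) = 1 + max(0, 0, 0) = 1
depth(g(g(g(d, a, a), g(d, g(d, a, a), d), g(g(a, d, d), g(a, a, d), a)), g(d, a, d), d)) = 1 + max(3, 1, 0) = 4
depth(g(a, d, a)) = 1 + max(0, 0, 0) = 1
depth(g(d, d, a)) = 1 + max(0, 0, 0) = 1
depth(g(a, d, g(d, d, a))) = 1 + max(0, 0, 1) = 2
depth(g(a, g(a, a, d), a)) = 1 + max(0, 1, 0) = 2
depth(g(g(a, d, a), g(a, d, g(d, d, a)), g(a, g(a, a, d), a))) = 1 + max(1, 2, 2) = 3
depth(g(g(d, a, d), a, g(d, d, a))) = 1 + max(1, 0, 1) = 2
depth(g(g(g(d, a, d), a, g(d, d, a)), a, a)) = 1 + max(2, 0, 0) = 3
depth(g(d, g(g(a, d, a), g(a, d, g(d, d, a)), g(a, g(a, a, d), a)), g(g(g(d, a, d), a, g(d, d, a)), a, a))) = 1 + max(0, 3, 3) = 4
depth(g(d, g(d, a, d), g(d, a, a))) = 1 + max(0, 1, 1) = 2
depth(g(a, a, a)) = 1 + max(0, 0, 0) = 1
depth(g(d, d, d)) = 1 + max(0, 0, 0) = 1
depth(g(d, g(a, a, a), g(d, d, d))) = 1 + max(0, 1, 1) = 2
depth(g(g(a, d, a), d, g(d, d, d))) = 1 + max(1, 0, 1) = 2
depth(g(g(a, d, a), g(d, g(a, a, a), g(d, d, d)), g(g(a, d, a), d, g(d, d, d)))) = 1 + max(1, 2, 2) = 3
depth(g(g(d, g(d, a, d), g(d, a, a)), a, g(g(a, d, a), g(d, g(a, a, a), g(d, d, d)), g(g(a, d, a), d, g(d, d, d))))) = 1 + max(2, 0, 3) = 4
depth(g(g(d, g(g(a, d, a), g(a, d, g(d, d, a)), g(a, g(a, a, d), a)), g(g(g(d, a, d), a, g(d, d, a)), a, a)), g(g(d, g(d, a, d), g(d, a, a)), a, g(g(a, d, a), g(d, g(a, a, a), g(d, d, d)), g(g(a, d, a), d, g(d, d, d)))), g(a, d, d))) = 1 + max(4, 4, 1) = 5
depth(g(g(g(d, g(g(a, d, a), g(a, d, g(d, d, a)), g(a, g(a, a, d), a)), g(g(g(d, a, d), a, g(d, d, a)), a, a)), g(g(d, g(d, a, d), g(d, a, a)), a, g(g(a, d, a), g(d, g(a, a, a), g(d, d, d)), g(g(a, d, a), d, g(d, d, d)))), g(a, d, d)), d, d)) = 1 + max(5, 0, 0) = 6
depth(g(g(g(g(d, a, a), g(d, g(d, a, a), d), g(g(a, d, d), g(a, a, d), a)), g(d, a, d), d), a, g(g(g(d, g(g(a, d, a), g(a, d, g(d, d, a)), g(a, g(a, a, d), a)), g(g(g(d, a, d), a, g(d, d, a)), a, a)), g(g(d, g(d, a, d), g(d, a, a)), a, g(g(a, d, a), g(d, g(a, a, a), g(d, d, d)), g(g(a, d, a), d, g(d, d, d)))), g(a, d, d)), d, d))) = 1 + max(4, 0, 6) = 7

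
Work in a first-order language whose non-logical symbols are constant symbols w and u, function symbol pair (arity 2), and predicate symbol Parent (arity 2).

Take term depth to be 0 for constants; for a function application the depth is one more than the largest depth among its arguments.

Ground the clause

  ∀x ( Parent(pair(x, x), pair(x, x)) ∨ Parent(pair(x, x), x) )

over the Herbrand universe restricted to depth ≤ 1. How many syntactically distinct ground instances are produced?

Ground terms of depth ≤ 1:
  Let N_k count ground terms of depth at most k. Each non-constant term of depth ≤ k is some function symbol applied to depth-≤(k−1) arguments, giving N_k = 2 + N_{k-1}^2.
  N_0 = 2
  N_1 = 2 + 2^2 = 6
  Explicitly: w, u, pair(w, w), pair(w, u), pair(u, w), pair(u, u).
So there are 6 ground terms available for substitution.
The body mentions the single quantified variable x; since ground terms form a free algebra, no two substitutions collapse to the same formula.
Number of ground instances = 6.

6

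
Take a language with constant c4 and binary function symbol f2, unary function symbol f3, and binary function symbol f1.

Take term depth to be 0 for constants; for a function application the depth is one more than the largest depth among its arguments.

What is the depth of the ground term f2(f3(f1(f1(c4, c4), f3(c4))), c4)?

depth(f1(c4, c4)) = 1 + max(0, 0) = 1
depth(f3(c4)) = 1 + depth(c4) = 1 + 0 = 1
depth(f1(f1(c4, c4), f3(c4))) = 1 + max(1, 1) = 2
depth(f3(f1(f1(c4, c4), f3(c4)))) = 1 + depth(f1(f1(c4, c4), f3(c4))) = 1 + 2 = 3
depth(f2(f3(f1(f1(c4, c4), f3(c4))), c4)) = 1 + max(3, 0) = 4

4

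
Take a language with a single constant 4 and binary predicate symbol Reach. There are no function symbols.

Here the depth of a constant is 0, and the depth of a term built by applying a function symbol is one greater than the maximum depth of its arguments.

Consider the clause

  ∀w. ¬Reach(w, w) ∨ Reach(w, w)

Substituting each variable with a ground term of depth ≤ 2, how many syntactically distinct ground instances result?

Ground terms of depth ≤ 2:
  With no function symbols every ground term is a constant, so there is exactly 1 ground term at every depth bound.
  N_0 = 1
  N_1 = 1
  N_2 = 1
  Explicitly: 4.
So there is exactly 1 ground term available for substitution.
The clause has 1 distinct variable (w), which appears in the body. In the free term algebra distinct substitutions yield syntactically distinct ground instances.
Number of ground instances = 1.

1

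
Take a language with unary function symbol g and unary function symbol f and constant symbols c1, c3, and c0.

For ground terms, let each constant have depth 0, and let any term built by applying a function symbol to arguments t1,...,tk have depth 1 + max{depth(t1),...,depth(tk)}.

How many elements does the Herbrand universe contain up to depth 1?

If N_k denotes the number of depth-≤k ground terms, the 3 constants give N_0 = 3, and each function symbol of arity r contributes N_{k-1}^r new terms at level k: N_k = 3 + N_{k-1} + N_{k-1}.
N_0 = 3
N_1 = 3 + 3 + 3 = 9
Explicitly: c1, c3, c0, g(c1), g(c3), g(c0), f(c1), f(c3), f(c0).

9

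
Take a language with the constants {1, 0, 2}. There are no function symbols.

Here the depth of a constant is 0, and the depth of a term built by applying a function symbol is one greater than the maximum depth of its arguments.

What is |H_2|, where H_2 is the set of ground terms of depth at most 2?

3

With no function symbols every ground term is a constant, so there are exactly 3 ground terms at every depth bound.
N_0 = 3
N_1 = 3
N_2 = 3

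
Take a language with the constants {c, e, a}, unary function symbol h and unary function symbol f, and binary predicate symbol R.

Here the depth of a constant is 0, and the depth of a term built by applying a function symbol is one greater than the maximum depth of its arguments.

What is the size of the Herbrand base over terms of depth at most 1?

81

First count ground terms of depth ≤ 1.
Let N_k count ground terms of depth at most k. Each non-constant term of depth ≤ k is some function symbol applied to depth-≤(k−1) arguments, giving N_k = 3 + N_{k-1} + N_{k-1}.
N_0 = 3
N_1 = 3 + 3 + 3 = 9
So |H| = 9.
Ground atoms are formed by filling each argument slot of a predicate with a term from H, so an r-ary predicate gives |H|^r atoms:
  R: 9^2 = 81
Total ground atoms: 81.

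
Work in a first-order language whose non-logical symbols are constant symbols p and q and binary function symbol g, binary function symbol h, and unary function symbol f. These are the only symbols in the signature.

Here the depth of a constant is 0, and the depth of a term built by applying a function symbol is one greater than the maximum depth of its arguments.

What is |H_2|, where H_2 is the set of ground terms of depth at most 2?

Write N_k for the number of ground terms of depth ≤ k. A term of depth ≤ k is either a constant or a function symbol applied to arguments of depth ≤ k−1, so N_k = 2 + N_{k-1}^2 + N_{k-1}^2 + N_{k-1}.
N_0 = 2
N_1 = 2 + 2^2 + 2^2 + 2 = 12
N_2 = 2 + 12^2 + 12^2 + 12 = 302

302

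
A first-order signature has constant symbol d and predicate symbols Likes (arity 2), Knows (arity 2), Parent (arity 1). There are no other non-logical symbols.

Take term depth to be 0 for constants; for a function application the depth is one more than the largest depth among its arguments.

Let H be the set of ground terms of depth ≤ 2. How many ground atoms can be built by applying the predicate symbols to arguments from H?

3

First count ground terms of depth ≤ 2.
With no function symbols every ground term is a constant, so there is exactly 1 ground term at every depth bound.
N_0 = 1
N_1 = 1
N_2 = 1
So |H| = 1.
A ground atom is a predicate applied to a tuple of terms from H, so the count is the sum over predicates of |H|^arity:
  Likes: 1^2 = 1;  Knows: 1^2 = 1;  Parent: 1
Total ground atoms: 1 + 1 + 1 = 3.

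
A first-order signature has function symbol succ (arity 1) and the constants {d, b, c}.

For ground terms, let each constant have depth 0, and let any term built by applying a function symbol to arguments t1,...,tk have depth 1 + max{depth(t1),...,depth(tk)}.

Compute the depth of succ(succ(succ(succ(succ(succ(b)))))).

6

depth(succ(b)) = 1 + depth(b) = 1 + 0 = 1
depth(succ(succ(b))) = 1 + depth(succ(b)) = 1 + 1 = 2
depth(succ(succ(succ(b)))) = 1 + depth(succ(succ(b))) = 1 + 2 = 3
depth(succ(succ(succ(succ(b))))) = 1 + depth(succ(succ(succ(b)))) = 1 + 3 = 4
depth(succ(succ(succ(succ(succ(b)))))) = 1 + depth(succ(succ(succ(succ(b))))) = 1 + 4 = 5
depth(succ(succ(succ(succ(succ(succ(b))))))) = 1 + depth(succ(succ(succ(succ(succ(b)))))) = 1 + 5 = 6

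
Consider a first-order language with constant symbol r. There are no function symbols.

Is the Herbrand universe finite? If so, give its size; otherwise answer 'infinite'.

There are no function symbols, so the only ground term is the single constant.
The Herbrand universe is {r}, finite with 1 element.

1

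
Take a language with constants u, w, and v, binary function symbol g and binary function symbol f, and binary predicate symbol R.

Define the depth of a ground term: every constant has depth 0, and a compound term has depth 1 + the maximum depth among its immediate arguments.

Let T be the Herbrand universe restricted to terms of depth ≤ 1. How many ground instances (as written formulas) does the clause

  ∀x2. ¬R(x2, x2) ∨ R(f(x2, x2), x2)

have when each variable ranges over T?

Ground terms of depth ≤ 1:
  Let N_k = |{terms of depth ≤ k}|. Then N_0 = 3 and N_k = 3 + N_{k-1}^2 + N_{k-1}^2 for k ≥ 1 (one summand per function symbol, arity giving the exponent).
  N_0 = 3
  N_1 = 3 + 3^2 + 3^2 = 21
So there are 21 ground terms available for substitution.
The body mentions the single quantified variable x2; since ground terms form a free algebra, no two substitutions collapse to the same formula.
Number of ground instances = 21.

21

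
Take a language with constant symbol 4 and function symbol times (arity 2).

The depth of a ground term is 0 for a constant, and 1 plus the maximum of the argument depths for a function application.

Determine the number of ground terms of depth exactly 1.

1

If N_k denotes the number of depth-≤k ground terms, the 1 constant gives N_0 = 1, and each function symbol of arity r contributes N_{k-1}^r new terms at level k: N_k = 1 + N_{k-1}^2.
N_0 = 1
N_1 = 1 + 1^2 = 2
Terms of depth exactly 1: N_1 − N_0 = 2 − 1 = 1.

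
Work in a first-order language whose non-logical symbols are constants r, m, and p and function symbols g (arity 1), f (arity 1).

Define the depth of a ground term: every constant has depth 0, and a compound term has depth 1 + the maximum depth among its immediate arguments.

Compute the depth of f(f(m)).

2

depth(f(m)) = 1 + depth(m) = 1 + 0 = 1
depth(f(f(m))) = 1 + depth(f(m)) = 1 + 1 = 2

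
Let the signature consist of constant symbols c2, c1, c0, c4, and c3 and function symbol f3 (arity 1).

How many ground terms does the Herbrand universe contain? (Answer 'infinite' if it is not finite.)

infinite

The signature has at least one function symbol (f3, arity 1) and at least one constant (c2).
Iterating f3 gives infinitely many distinct ground terms: c2, f3(c2), f3(f3(c2)), ...
So the Herbrand universe is infinite.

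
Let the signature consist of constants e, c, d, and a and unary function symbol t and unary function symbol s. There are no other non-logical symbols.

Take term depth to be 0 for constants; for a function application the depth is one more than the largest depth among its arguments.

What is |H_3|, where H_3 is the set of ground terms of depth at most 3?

60

If N_k denotes the number of depth-≤k ground terms, the 4 constants give N_0 = 4, and each function symbol of arity r contributes N_{k-1}^r new terms at level k: N_k = 4 + N_{k-1} + N_{k-1}.
N_0 = 4
N_1 = 4 + 4 + 4 = 12
N_2 = 4 + 12 + 12 = 28
N_3 = 4 + 28 + 28 = 60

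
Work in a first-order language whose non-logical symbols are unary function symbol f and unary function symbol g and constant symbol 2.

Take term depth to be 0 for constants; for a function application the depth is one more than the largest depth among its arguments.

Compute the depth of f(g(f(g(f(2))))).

5

depth(f(2)) = 1 + depth(2) = 1 + 0 = 1
depth(g(f(2))) = 1 + depth(f(2)) = 1 + 1 = 2
depth(f(g(f(2)))) = 1 + depth(g(f(2))) = 1 + 2 = 3
depth(g(f(g(f(2))))) = 1 + depth(f(g(f(2)))) = 1 + 3 = 4
depth(f(g(f(g(f(2)))))) = 1 + depth(g(f(g(f(2))))) = 1 + 4 = 5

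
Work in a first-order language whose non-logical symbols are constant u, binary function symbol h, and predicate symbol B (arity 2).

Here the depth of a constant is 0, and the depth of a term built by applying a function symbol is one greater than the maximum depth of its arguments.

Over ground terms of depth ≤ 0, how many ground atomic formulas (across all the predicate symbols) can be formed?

First count ground terms of depth ≤ 0.
Let N_k = |{terms of depth ≤ k}|. Then N_0 = 1 and N_k = 1 + N_{k-1}^2 for k ≥ 1 (one summand per function symbol, arity giving the exponent).
N_0 = 1
Explicitly: u.
So |H| = 1.
For each predicate symbol, the number of ground atoms is |H| raised to its arity; summing:
  B: 1^2 = 1
Total ground atoms: 1.

1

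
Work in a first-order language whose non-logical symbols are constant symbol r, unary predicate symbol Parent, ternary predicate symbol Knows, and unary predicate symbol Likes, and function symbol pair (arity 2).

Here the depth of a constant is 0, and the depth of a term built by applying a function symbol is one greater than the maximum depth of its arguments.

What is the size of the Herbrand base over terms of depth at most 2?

135

First count ground terms of depth ≤ 2.
Count level by level. With function symbols pair/2, the terms of depth ≤ k are the 1 constant together with each function applied to depth-≤(k−1) tuples, so N_k = 1 + N_{k-1}^2.
N_0 = 1
N_1 = 1 + 1^2 = 2
N_2 = 1 + 2^2 = 5
So |H| = 5.
A ground atom is a predicate applied to a tuple of terms from H, so the count is the sum over predicates of |H|^arity:
  Parent: 5;  Knows: 5^3 = 125;  Likes: 5
Total ground atoms: 5 + 125 + 5 = 135.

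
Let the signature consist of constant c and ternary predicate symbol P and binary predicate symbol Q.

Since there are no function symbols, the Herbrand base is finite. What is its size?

2

With no function symbols, the Herbrand universe is just the 1 constant.
Ground atoms per predicate: P: 1^3 = 1, Q: 1^2 = 1.
Herbrand base size = 1 + 1 = 2.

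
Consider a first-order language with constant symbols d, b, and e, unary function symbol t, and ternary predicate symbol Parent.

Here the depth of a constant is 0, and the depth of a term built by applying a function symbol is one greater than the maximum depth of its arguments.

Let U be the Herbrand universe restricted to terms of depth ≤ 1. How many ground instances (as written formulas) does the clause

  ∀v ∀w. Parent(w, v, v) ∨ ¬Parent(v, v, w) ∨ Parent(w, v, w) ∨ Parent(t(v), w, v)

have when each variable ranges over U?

36

Ground terms of depth ≤ 1:
  Count level by level. With function symbols t/1, the terms of depth ≤ k are the 3 constants together with each function applied to depth-≤(k−1) tuples, so N_k = 3 + N_{k-1}.
  N_0 = 3
  N_1 = 3 + 3 = 6
So there are 6 ground terms available for substitution.
There are 2 variables to instantiate (v, w), each occurring in at least one literal, so different choices give different ground instances.
Number of ground instances = 6^2 = 36.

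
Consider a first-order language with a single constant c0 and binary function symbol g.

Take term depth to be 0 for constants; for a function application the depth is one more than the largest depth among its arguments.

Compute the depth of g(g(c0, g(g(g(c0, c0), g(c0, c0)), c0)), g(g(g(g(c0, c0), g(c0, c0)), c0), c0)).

5

depth(g(c0, c0)) = 1 + max(0, 0) = 1
depth(g(g(c0, c0), g(c0, c0))) = 1 + max(1, 1) = 2
depth(g(g(g(c0, c0), g(c0, c0)), c0)) = 1 + max(2, 0) = 3
depth(g(c0, g(g(g(c0, c0), g(c0, c0)), c0))) = 1 + max(0, 3) = 4
depth(g(g(g(g(c0, c0), g(c0, c0)), c0), c0)) = 1 + max(3, 0) = 4
depth(g(g(c0, g(g(g(c0, c0), g(c0, c0)), c0)), g(g(g(g(c0, c0), g(c0, c0)), c0), c0))) = 1 + max(4, 4) = 5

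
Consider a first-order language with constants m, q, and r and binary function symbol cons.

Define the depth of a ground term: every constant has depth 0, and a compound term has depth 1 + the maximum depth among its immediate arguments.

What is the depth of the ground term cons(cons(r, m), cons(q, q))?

depth(cons(r, m)) = 1 + max(0, 0) = 1
depth(cons(q, q)) = 1 + max(0, 0) = 1
depth(cons(cons(r, m), cons(q, q))) = 1 + max(1, 1) = 2

2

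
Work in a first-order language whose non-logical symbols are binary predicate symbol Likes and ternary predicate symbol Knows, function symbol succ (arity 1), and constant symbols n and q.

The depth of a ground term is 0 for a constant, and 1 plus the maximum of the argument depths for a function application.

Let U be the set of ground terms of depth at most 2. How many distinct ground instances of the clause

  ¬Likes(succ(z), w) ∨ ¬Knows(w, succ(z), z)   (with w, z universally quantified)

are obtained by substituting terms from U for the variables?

36

Ground terms of depth ≤ 2:
  If N_k denotes the number of depth-≤k ground terms, the 2 constants give N_0 = 2, and each function symbol of arity r contributes N_{k-1}^r new terms at level k: N_k = 2 + N_{k-1}.
  N_0 = 2
  N_1 = 2 + 2 = 4
  N_2 = 2 + 4 = 6
So there are 6 ground terms available for substitution.
Each of w, z ranges independently over the available ground terms, and distinct assignments produce distinct instances.
Number of ground instances = 6^2 = 36.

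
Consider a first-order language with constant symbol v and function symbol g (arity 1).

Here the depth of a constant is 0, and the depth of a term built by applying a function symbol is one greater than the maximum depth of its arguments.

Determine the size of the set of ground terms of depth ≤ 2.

Let N_k = |{terms of depth ≤ k}|. Then N_0 = 1 and N_k = 1 + N_{k-1} for k ≥ 1 (one summand per function symbol, arity giving the exponent).
N_0 = 1
N_1 = 1 + 1 = 2
N_2 = 1 + 2 = 3
Explicitly: v, g(v), g(g(v)).

3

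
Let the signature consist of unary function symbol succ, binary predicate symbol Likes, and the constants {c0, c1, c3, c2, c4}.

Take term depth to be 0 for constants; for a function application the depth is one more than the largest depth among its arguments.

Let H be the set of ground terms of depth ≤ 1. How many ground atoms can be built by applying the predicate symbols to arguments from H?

100

First count ground terms of depth ≤ 1.
Let N_k count ground terms of depth at most k. Each non-constant term of depth ≤ k is some function symbol applied to depth-≤(k−1) arguments, giving N_k = 5 + N_{k-1}.
N_0 = 5
N_1 = 5 + 5 = 10
So |H| = 10.
Each predicate of arity r yields |H|^r ground atoms (one per choice of an r-tuple from H):
  Likes: 10^2 = 100
Total ground atoms: 100.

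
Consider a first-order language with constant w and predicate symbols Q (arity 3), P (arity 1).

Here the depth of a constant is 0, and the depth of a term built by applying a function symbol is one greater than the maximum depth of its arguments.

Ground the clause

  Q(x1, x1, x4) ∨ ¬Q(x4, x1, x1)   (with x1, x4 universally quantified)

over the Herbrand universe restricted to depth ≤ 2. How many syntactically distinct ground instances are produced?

Ground terms of depth ≤ 2:
  With no function symbols every ground term is a constant, so there is exactly 1 ground term at every depth bound.
  N_0 = 1
  N_1 = 1
  N_2 = 1
  Explicitly: w.
So there is exactly 1 ground term available for substitution.
The body mentions every one of the 2 quantified variables; since ground terms form a free algebra, no two substitutions collapse to the same formula.
Number of ground instances = 1^2 = 1.

1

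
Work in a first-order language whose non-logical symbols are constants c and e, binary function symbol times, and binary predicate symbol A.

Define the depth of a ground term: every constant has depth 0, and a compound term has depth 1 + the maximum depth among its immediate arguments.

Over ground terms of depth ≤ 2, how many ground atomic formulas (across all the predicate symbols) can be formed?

1444

First count ground terms of depth ≤ 2.
Write N_k for the number of ground terms of depth ≤ k. A term of depth ≤ k is either a constant or a function symbol applied to arguments of depth ≤ k−1, so N_k = 2 + N_{k-1}^2.
N_0 = 2
N_1 = 2 + 2^2 = 6
N_2 = 2 + 6^2 = 38
So |H| = 38.
Each predicate of arity r yields |H|^r ground atoms (one per choice of an r-tuple from H):
  A: 38^2 = 1444
Total ground atoms: 1444.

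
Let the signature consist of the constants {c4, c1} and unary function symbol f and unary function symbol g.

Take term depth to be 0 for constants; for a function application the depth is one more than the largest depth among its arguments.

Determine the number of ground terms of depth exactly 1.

4

Let N_k count ground terms of depth at most k. Each non-constant term of depth ≤ k is some function symbol applied to depth-≤(k−1) arguments, giving N_k = 2 + N_{k-1} + N_{k-1}.
N_0 = 2
N_1 = 2 + 2 + 2 = 6
Terms of depth exactly 1: N_1 − N_0 = 6 − 2 = 4.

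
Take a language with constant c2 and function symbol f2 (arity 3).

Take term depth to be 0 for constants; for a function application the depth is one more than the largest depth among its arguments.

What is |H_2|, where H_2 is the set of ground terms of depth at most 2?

Let N_k = |{terms of depth ≤ k}|. Then N_0 = 1 and N_k = 1 + N_{k-1}^3 for k ≥ 1 (one summand per function symbol, arity giving the exponent).
N_0 = 1
N_1 = 1 + 1^3 = 2
N_2 = 1 + 2^3 = 9
Explicitly: c2, f2(c2, c2, c2), f2(c2, c2, f2(c2, c2, c2)), f2(c2, f2(c2, c2, c2), c2), f2(c2, f2(c2, c2, c2), f2(c2, c2, c2)), f2(f2(c2, c2, c2), c2, c2), f2(f2(c2, c2, c2), c2, f2(c2, c2, c2)), f2(f2(c2, c2, c2), f2(c2, c2, c2), c2), f2(f2(c2, c2, c2), f2(c2, c2, c2), f2(c2, c2, c2)).

9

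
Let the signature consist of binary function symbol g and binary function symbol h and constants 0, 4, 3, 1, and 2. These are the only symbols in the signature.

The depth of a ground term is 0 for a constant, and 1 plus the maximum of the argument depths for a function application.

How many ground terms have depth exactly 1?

Write N_k for the number of ground terms of depth ≤ k. A term of depth ≤ k is either a constant or a function symbol applied to arguments of depth ≤ k−1, so N_k = 5 + N_{k-1}^2 + N_{k-1}^2.
N_0 = 5
N_1 = 5 + 5^2 + 5^2 = 55
Terms of depth exactly 1: N_1 − N_0 = 55 − 5 = 50.

50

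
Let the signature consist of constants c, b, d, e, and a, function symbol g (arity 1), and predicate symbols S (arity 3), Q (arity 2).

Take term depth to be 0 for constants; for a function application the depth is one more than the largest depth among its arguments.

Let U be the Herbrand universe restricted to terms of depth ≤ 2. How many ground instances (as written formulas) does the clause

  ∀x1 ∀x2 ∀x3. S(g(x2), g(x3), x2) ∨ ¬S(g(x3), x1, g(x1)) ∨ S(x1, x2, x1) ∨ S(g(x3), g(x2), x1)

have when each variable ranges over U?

3375

Ground terms of depth ≤ 2:
  Count level by level. With function symbols g/1, the terms of depth ≤ k are the 5 constants together with each function applied to depth-≤(k−1) tuples, so N_k = 5 + N_{k-1}.
  N_0 = 5
  N_1 = 5 + 5 = 10
  N_2 = 5 + 10 = 15
So there are 15 ground terms available for substitution.
There are 3 variables to instantiate (x1, x2, x3), each occurring in at least one literal, so different choices give different ground instances.
Number of ground instances = 15^3 = 3375.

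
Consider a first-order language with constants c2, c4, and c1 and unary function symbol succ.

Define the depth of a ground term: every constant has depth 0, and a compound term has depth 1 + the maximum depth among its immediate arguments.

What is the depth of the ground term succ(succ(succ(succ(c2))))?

depth(succ(c2)) = 1 + depth(c2) = 1 + 0 = 1
depth(succ(succ(c2))) = 1 + depth(succ(c2)) = 1 + 1 = 2
depth(succ(succ(succ(c2)))) = 1 + depth(succ(succ(c2))) = 1 + 2 = 3
depth(succ(succ(succ(succ(c2))))) = 1 + depth(succ(succ(succ(c2)))) = 1 + 3 = 4

4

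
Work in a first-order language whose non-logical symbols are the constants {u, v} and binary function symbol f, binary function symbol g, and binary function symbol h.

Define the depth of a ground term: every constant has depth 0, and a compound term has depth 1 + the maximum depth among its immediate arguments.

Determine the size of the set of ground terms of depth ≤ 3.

Let N_k count ground terms of depth at most k. Each non-constant term of depth ≤ k is some function symbol applied to depth-≤(k−1) arguments, giving N_k = 2 + N_{k-1}^2 + N_{k-1}^2 + N_{k-1}^2.
N_0 = 2
N_1 = 2 + 2^2 + 2^2 + 2^2 = 14
N_2 = 2 + 14^2 + 14^2 + 14^2 = 590
N_3 = 2 + 590^2 + 590^2 + 590^2 = 1044302

1044302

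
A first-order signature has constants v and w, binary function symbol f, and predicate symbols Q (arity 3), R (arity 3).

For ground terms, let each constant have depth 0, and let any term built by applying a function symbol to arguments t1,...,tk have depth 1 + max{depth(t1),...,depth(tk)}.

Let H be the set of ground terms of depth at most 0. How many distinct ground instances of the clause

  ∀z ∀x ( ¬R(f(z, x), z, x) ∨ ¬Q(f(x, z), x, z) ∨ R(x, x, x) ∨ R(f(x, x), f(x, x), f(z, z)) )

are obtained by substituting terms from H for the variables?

4

Ground terms of depth ≤ 0:
  Write N_k for the number of ground terms of depth ≤ k. A term of depth ≤ k is either a constant or a function symbol applied to arguments of depth ≤ k−1, so N_k = 2 + N_{k-1}^2.
  N_0 = 2
So there are 2 ground terms available for substitution.
There are 2 variables to instantiate (z, x), each occurring in at least one literal, so different choices give different ground instances.
Number of ground instances = 2^2 = 4.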